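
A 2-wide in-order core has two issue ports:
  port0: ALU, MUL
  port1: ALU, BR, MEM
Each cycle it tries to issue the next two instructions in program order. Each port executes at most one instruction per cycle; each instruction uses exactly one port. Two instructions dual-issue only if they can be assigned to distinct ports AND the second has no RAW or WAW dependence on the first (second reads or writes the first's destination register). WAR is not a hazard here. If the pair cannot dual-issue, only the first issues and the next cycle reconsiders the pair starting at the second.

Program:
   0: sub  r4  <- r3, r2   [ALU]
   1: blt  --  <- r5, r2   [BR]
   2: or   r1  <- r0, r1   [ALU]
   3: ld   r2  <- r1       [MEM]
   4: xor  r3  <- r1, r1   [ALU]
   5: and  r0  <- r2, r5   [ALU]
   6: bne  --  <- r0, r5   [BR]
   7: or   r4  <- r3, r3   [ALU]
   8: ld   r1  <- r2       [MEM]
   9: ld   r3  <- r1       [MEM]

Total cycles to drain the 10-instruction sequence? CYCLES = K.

CYCLES = 7

0. sub.ALU/blt.BR @i0/i1  | pair
1. or.ALU @i2  | RAW r1
2. ld.MEM/xor.ALU @i3/i4  | pair
3. and.ALU @i5  | RAW r0
4. bne.BR/or.ALU @i6/i7  | pair
5. ld.MEM @i8  | no-port MEM/MEM
6. ld.MEM @i9  | tail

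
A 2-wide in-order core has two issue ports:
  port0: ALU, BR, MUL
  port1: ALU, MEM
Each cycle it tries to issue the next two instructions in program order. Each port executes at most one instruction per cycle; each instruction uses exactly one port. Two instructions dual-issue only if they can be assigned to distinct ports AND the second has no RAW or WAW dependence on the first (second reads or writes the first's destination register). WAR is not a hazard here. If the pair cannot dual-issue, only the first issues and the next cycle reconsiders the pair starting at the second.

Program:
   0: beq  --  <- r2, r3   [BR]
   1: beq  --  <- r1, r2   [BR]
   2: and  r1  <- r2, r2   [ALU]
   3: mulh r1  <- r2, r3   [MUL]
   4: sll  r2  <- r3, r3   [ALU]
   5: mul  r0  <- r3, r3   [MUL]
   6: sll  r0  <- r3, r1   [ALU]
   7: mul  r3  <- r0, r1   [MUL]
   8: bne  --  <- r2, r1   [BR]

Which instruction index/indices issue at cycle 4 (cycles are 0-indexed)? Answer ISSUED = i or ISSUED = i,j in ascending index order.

ISSUED = 6

#0 head=0: beq.BR i0 no-port BR/BR
#1 head=1: beq.BR+and.ALU i1/i2 pair
#2 head=3: mulh.MUL+sll.ALU i3/i4 pair
#3 head=5: mul.MUL i5 WAW r0
#4 head=6: sll.ALU i6 RAW r0
#5 head=7: mul.MUL i7 no-port MUL/BR
#6 head=8: bne.BR i8 tail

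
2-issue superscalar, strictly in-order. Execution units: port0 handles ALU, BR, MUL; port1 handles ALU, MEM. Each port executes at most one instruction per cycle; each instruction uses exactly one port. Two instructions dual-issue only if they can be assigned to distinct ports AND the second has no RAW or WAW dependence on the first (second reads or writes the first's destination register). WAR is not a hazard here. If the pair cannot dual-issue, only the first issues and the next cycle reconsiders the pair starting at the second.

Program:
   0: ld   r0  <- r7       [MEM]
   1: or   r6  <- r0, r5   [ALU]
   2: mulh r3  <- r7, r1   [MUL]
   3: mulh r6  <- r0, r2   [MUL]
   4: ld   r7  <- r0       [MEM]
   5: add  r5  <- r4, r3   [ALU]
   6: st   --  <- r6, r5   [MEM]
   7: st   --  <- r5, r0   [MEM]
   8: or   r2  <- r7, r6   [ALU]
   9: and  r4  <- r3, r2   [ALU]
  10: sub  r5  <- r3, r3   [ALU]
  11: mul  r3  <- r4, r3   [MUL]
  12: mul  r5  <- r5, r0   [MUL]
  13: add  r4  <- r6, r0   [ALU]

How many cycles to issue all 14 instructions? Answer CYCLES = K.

c0: i0 ld  RAW r0
c1: i1+i2 or+mulh  dual
c2: i3+i4 mulh+ld  dual
c3: i5 add  RAW r5
c4: i6 st  no-port MEM/MEM
c5: i7+i8 st+or  dual
c6: i9+i10 and+sub  dual
c7: i11 mul  no-port MUL/MUL
c8: i12+i13 mul+add  dual

CYCLES = 9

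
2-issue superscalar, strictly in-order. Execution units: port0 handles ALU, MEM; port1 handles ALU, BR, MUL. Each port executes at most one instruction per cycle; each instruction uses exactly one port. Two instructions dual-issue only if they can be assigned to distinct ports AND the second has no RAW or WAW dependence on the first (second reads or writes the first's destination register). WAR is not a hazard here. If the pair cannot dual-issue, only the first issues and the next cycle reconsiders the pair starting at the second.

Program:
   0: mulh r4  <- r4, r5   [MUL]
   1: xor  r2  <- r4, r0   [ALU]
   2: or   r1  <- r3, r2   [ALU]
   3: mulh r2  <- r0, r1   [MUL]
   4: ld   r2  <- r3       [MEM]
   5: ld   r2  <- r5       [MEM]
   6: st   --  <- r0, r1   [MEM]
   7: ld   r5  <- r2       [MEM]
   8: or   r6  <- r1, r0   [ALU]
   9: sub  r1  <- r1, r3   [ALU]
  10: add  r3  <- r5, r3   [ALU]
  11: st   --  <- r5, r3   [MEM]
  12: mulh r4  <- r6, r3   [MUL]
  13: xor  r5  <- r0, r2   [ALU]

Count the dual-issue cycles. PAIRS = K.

#0 head=0: mulh.MUL i0 RAW r4
#1 head=1: xor.ALU i1 RAW r2
#2 head=2: or.ALU i2 RAW r1
#3 head=3: mulh.MUL i3 WAW r2
#4 head=4: ld.MEM i4 no-port MEM/MEM
#5 head=5: ld.MEM i5 no-port MEM/MEM
#6 head=6: st.MEM i6 no-port MEM/MEM
#7 head=7: ld.MEM+or.ALU i7,i8 2-wide
#8 head=9: sub.ALU+add.ALU i9,i10 2-wide
#9 head=11: st.MEM+mulh.MUL i11,i12 2-wide
#10 head=13: xor.ALU i13 tail

PAIRS = 3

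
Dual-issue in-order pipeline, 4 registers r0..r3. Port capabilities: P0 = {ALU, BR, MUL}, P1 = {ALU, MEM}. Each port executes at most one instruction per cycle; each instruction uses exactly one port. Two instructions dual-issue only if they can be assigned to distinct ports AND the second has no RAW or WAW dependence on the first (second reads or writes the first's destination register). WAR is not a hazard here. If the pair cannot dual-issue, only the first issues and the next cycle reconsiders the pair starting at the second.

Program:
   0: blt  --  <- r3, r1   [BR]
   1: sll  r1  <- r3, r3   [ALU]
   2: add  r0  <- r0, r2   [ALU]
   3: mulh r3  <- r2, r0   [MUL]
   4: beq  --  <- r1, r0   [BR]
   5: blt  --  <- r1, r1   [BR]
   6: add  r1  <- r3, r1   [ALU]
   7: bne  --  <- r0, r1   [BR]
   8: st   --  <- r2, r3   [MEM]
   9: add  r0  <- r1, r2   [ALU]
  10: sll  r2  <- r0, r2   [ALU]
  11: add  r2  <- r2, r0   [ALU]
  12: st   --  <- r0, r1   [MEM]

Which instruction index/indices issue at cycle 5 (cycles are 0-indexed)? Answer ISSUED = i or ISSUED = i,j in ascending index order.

c0: i0&i1 blt.BR+sll.ALU  2-wide
c1: i2 add.ALU  RAW r0
c2: i3 mulh.MUL  no-port MUL/BR
c3: i4 beq.BR  no-port BR/BR
c4: i5&i6 blt.BR+add.ALU  2-wide
c5: i7&i8 bne.BR+st.MEM  2-wide
c6: i9 add.ALU  RAW r0
c7: i10 sll.ALU  RAW+WAW r2
c8: i11&i12 add.ALU+st.MEM  2-wide

ISSUED = 7,8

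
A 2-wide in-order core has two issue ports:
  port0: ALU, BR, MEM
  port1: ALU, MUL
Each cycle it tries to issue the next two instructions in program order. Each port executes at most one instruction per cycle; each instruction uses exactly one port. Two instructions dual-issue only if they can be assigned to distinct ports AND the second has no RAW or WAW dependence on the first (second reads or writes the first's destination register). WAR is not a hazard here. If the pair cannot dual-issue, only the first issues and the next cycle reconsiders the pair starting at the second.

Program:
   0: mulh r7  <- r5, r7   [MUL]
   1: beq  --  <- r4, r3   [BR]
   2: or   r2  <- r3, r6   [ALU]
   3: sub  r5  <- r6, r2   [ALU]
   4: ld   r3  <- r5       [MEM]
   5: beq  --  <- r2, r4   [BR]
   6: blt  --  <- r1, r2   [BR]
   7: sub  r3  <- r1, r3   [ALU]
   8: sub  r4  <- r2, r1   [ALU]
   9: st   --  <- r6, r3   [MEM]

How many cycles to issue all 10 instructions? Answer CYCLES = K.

CYCLES = 7

[0] i0/i1  mulh;beq  -- 2-wide
[1] i2  or  -- RAW r2
[2] i3  sub  -- RAW r5
[3] i4  ld  -- no-port MEM/BR
[4] i5  beq  -- no-port BR/BR
[5] i6/i7  blt;sub  -- 2-wide
[6] i8/i9  sub;st  -- 2-wide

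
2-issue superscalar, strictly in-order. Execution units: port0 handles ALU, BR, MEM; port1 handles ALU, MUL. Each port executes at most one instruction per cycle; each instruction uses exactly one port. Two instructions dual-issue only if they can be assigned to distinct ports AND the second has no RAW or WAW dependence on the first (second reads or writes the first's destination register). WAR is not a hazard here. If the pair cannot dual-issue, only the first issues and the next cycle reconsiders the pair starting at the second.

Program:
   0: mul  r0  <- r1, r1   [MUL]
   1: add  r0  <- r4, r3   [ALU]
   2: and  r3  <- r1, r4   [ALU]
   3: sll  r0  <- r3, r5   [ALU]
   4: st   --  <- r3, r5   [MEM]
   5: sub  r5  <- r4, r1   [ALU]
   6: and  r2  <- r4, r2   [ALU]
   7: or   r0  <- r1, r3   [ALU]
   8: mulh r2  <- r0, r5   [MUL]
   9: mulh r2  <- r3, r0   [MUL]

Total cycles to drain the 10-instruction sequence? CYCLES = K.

CYCLES = 7

c0: i0 mul  WAW r0
c1: i1+i2 add/and  2-wide
c2: i3+i4 sll/st  2-wide
c3: i5+i6 sub/and  2-wide
c4: i7 or  RAW r0
c5: i8 mulh  no-port MUL/MUL
c6: i9 mulh  tail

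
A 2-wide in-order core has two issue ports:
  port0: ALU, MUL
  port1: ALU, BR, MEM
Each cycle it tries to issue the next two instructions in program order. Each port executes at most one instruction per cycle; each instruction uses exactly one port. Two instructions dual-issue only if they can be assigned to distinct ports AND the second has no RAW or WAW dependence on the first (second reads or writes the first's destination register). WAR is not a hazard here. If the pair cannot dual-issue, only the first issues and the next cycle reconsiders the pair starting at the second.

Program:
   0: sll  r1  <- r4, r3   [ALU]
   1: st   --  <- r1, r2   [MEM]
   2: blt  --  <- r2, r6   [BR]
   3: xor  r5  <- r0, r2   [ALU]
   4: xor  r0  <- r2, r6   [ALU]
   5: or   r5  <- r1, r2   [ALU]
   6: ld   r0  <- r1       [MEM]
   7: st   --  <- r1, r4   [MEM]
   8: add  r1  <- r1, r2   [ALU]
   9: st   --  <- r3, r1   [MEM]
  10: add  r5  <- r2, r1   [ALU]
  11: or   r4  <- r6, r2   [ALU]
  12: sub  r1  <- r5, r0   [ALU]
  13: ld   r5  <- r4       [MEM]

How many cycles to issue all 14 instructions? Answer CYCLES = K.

CYCLES = 9

#0 head=0: sll.ALU i0 RAW r1
#1 head=1: st.MEM i1 no-port MEM/BR
#2 head=2: blt.BR/xor.ALU i2&i3 dual
#3 head=4: xor.ALU/or.ALU i4&i5 dual
#4 head=6: ld.MEM i6 no-port MEM/MEM
#5 head=7: st.MEM/add.ALU i7&i8 dual
#6 head=9: st.MEM/add.ALU i9&i10 dual
#7 head=11: or.ALU/sub.ALU i11&i12 dual
#8 head=13: ld.MEM i13 tail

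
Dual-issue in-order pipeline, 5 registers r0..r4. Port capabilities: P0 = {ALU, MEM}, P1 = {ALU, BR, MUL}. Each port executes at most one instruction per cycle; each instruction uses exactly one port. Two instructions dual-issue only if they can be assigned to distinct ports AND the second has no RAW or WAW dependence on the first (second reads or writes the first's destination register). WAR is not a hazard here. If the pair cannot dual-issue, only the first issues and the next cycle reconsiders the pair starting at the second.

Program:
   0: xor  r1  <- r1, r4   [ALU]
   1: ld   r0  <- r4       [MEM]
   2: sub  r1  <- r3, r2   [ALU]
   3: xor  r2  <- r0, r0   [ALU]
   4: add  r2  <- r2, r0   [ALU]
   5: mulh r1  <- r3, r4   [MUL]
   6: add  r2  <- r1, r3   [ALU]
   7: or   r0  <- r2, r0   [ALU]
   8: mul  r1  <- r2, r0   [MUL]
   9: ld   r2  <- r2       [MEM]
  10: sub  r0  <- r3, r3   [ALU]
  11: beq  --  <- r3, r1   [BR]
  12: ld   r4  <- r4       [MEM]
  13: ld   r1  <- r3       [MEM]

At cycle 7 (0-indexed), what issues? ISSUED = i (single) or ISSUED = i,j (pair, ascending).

ISSUED = 12

t=0 i0+i1:xor.ALU ld.MEM ; pair
t=1 i2+i3:sub.ALU xor.ALU ; pair
t=2 i4+i5:add.ALU mulh.MUL ; pair
t=3 i6:add.ALU ; RAW r2
t=4 i7:or.ALU ; RAW r0
t=5 i8+i9:mul.MUL ld.MEM ; pair
t=6 i10+i11:sub.ALU beq.BR ; pair
t=7 i12:ld.MEM ; no-port MEM/MEM
t=8 i13:ld.MEM ; tail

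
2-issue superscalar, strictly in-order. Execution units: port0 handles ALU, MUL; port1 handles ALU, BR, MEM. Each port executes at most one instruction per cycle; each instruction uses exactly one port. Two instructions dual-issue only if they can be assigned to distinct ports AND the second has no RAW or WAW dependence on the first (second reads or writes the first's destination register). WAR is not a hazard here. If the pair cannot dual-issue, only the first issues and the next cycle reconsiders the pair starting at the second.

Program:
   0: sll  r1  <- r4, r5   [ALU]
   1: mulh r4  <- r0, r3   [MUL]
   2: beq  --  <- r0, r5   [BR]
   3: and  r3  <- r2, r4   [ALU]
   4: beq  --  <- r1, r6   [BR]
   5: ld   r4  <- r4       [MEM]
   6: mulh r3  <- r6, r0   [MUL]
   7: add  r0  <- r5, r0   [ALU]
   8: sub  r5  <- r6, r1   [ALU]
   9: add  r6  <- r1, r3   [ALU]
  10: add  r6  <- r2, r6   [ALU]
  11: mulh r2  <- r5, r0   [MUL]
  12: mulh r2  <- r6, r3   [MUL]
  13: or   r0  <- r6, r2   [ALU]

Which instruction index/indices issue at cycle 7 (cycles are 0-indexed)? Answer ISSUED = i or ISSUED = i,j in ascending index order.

ISSUED = 12

  cy0 -> i0/i1 (sll;mulh) 2-wide
  cy1 -> i2/i3 (beq;and) 2-wide
  cy2 -> i4 (beq) no-port BR/MEM
  cy3 -> i5/i6 (ld;mulh) 2-wide
  cy4 -> i7/i8 (add;sub) 2-wide
  cy5 -> i9 (add) RAW+WAW r6
  cy6 -> i10/i11 (add;mulh) 2-wide
  cy7 -> i12 (mulh) RAW r2
  cy8 -> i13 (or) tail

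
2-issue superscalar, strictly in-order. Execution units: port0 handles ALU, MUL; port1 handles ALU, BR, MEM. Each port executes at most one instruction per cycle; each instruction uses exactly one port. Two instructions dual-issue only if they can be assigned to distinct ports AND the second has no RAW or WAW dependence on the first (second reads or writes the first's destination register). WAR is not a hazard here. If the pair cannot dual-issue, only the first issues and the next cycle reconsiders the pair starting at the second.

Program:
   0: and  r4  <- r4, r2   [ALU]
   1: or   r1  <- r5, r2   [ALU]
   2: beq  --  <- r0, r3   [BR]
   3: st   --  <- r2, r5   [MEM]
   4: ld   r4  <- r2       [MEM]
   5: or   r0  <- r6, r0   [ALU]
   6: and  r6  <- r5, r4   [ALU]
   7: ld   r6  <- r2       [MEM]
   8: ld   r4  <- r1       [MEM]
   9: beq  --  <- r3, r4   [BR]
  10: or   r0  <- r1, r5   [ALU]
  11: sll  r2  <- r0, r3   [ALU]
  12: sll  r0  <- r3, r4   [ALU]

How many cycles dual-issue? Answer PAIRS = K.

[0] i0/i1  and/or  -- dual
[1] i2  beq  -- no-port BR/MEM
[2] i3  st  -- no-port MEM/MEM
[3] i4/i5  ld/or  -- dual
[4] i6  and  -- WAW r6
[5] i7  ld  -- no-port MEM/MEM
[6] i8  ld  -- no-port MEM/BR
[7] i9/i10  beq/or  -- dual
[8] i11/i12  sll/sll  -- dual

PAIRS = 4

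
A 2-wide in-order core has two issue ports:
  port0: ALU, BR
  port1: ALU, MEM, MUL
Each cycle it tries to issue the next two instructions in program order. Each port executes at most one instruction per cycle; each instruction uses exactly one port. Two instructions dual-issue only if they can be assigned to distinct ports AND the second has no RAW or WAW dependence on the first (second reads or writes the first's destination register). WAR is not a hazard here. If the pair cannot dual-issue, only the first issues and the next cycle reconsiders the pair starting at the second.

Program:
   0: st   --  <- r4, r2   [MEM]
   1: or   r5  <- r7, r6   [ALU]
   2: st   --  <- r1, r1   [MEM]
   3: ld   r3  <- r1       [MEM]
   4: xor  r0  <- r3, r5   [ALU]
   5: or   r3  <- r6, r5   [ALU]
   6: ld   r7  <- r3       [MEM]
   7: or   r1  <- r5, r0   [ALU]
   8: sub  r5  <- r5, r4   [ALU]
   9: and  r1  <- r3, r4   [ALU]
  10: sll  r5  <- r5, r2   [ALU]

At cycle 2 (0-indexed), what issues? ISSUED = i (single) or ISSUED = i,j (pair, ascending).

c0: i0/i1 st.MEM+or.ALU  2-wide
c1: i2 st.MEM  no-port MEM/MEM
c2: i3 ld.MEM  RAW r3
c3: i4/i5 xor.ALU+or.ALU  2-wide
c4: i6/i7 ld.MEM+or.ALU  2-wide
c5: i8/i9 sub.ALU+and.ALU  2-wide
c6: i10 sll.ALU  tail

ISSUED = 3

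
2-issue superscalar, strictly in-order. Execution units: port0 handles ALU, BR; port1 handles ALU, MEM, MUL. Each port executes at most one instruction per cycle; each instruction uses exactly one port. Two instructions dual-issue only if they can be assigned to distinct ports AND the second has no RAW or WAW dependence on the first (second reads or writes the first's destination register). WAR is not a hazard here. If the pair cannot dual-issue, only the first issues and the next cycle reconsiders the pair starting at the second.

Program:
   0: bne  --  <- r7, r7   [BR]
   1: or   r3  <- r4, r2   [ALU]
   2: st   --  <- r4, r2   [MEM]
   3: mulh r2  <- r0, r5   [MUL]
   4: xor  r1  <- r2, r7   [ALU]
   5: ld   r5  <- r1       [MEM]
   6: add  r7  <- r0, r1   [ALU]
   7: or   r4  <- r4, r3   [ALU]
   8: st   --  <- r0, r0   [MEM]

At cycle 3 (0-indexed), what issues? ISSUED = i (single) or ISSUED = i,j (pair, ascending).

c0: i0/i1 bne/or  2-wide
c1: i2 st  no-port MEM/MUL
c2: i3 mulh  RAW r2
c3: i4 xor  RAW r1
c4: i5/i6 ld/add  2-wide
c5: i7/i8 or/st  2-wide

ISSUED = 4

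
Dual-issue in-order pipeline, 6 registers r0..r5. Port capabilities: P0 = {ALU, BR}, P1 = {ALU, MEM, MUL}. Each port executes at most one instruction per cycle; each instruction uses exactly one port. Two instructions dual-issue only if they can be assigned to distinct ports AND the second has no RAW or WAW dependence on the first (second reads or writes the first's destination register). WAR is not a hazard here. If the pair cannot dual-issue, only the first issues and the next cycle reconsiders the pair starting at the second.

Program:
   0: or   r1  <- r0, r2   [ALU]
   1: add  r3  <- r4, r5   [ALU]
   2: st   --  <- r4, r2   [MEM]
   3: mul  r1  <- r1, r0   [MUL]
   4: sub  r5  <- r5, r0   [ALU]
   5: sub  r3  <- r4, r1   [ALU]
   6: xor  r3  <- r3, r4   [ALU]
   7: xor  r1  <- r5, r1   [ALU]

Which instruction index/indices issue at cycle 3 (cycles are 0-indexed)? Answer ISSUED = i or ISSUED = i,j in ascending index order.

ISSUED = 5

#0 head=0: or.ALU add.ALU i0&i1 2-wide
#1 head=2: st.MEM i2 no-port MEM/MUL
#2 head=3: mul.MUL sub.ALU i3&i4 2-wide
#3 head=5: sub.ALU i5 RAW+WAW r3
#4 head=6: xor.ALU xor.ALU i6&i7 2-wide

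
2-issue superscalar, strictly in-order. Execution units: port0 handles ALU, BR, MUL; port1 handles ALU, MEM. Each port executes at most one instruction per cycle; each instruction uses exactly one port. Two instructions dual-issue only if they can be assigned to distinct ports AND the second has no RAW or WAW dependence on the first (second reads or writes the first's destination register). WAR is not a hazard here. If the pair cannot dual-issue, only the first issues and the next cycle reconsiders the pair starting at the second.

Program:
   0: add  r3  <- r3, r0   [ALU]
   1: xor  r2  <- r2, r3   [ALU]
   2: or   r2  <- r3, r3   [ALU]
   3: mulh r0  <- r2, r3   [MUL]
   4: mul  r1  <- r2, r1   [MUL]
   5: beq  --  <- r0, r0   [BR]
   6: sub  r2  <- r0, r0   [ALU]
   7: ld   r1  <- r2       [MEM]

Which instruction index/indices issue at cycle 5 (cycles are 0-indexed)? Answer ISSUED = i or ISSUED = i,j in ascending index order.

ISSUED = 5,6

  cy0 -> i0 (add.ALU) RAW r3
  cy1 -> i1 (xor.ALU) WAW r2
  cy2 -> i2 (or.ALU) RAW r2
  cy3 -> i3 (mulh.MUL) no-port MUL/MUL
  cy4 -> i4 (mul.MUL) no-port MUL/BR
  cy5 -> i5&i6 (beq.BR+sub.ALU) pair
  cy6 -> i7 (ld.MEM) tail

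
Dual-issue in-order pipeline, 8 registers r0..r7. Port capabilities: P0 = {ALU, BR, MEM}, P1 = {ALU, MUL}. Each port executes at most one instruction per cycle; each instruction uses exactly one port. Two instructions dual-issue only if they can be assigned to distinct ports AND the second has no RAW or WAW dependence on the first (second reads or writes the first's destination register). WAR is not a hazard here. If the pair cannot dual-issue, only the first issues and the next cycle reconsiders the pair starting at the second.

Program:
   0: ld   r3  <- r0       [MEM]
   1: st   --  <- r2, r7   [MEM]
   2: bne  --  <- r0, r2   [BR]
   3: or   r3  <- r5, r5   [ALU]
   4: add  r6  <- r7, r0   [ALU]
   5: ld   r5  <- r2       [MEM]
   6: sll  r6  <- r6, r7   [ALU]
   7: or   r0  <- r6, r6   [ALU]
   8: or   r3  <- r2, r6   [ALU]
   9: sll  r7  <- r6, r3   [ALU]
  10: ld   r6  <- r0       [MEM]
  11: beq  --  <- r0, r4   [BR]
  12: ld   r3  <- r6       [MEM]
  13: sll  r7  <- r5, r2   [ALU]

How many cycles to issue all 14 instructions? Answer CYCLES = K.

t=0 i0:ld ; no-port MEM/MEM
t=1 i1:st ; no-port MEM/BR
t=2 i2/i3:bne or ; pair
t=3 i4/i5:add ld ; pair
t=4 i6:sll ; RAW r6
t=5 i7/i8:or or ; pair
t=6 i9/i10:sll ld ; pair
t=7 i11:beq ; no-port BR/MEM
t=8 i12/i13:ld sll ; pair

CYCLES = 9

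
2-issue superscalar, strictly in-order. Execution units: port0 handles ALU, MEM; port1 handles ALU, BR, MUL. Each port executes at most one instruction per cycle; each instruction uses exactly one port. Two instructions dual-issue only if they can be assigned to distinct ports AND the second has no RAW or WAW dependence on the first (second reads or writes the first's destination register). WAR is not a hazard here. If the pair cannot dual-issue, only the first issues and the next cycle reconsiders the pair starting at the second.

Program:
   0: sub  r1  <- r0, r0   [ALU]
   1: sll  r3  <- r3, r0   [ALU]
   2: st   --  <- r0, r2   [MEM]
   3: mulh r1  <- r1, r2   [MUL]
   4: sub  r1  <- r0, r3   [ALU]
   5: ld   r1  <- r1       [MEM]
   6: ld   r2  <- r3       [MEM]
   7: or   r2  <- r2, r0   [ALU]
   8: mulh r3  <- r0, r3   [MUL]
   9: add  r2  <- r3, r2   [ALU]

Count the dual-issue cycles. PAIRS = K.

[0] i0&i1  sub/sll  -- dual
[1] i2&i3  st/mulh  -- dual
[2] i4  sub  -- RAW+WAW r1
[3] i5  ld  -- no-port MEM/MEM
[4] i6  ld  -- RAW+WAW r2
[5] i7&i8  or/mulh  -- dual
[6] i9  add  -- tail

PAIRS = 3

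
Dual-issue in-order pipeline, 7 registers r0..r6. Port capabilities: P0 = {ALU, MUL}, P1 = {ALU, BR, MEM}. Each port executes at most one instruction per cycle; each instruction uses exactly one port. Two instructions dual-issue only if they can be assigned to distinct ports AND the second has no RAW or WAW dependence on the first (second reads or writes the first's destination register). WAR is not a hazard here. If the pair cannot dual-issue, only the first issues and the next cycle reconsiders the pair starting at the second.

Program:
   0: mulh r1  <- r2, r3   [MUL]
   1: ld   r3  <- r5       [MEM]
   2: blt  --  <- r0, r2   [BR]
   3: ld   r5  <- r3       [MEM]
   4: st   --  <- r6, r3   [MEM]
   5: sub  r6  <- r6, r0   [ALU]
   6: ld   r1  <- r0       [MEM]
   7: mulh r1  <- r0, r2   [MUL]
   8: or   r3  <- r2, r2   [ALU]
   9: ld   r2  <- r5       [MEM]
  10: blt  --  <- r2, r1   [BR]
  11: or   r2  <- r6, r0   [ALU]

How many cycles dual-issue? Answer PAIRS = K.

PAIRS = 4

  cy0 -> i0+i1 (mulh.MUL ld.MEM) 2-wide
  cy1 -> i2 (blt.BR) no-port BR/MEM
  cy2 -> i3 (ld.MEM) no-port MEM/MEM
  cy3 -> i4+i5 (st.MEM sub.ALU) 2-wide
  cy4 -> i6 (ld.MEM) WAW r1
  cy5 -> i7+i8 (mulh.MUL or.ALU) 2-wide
  cy6 -> i9 (ld.MEM) no-port MEM/BR
  cy7 -> i10+i11 (blt.BR or.ALU) 2-wide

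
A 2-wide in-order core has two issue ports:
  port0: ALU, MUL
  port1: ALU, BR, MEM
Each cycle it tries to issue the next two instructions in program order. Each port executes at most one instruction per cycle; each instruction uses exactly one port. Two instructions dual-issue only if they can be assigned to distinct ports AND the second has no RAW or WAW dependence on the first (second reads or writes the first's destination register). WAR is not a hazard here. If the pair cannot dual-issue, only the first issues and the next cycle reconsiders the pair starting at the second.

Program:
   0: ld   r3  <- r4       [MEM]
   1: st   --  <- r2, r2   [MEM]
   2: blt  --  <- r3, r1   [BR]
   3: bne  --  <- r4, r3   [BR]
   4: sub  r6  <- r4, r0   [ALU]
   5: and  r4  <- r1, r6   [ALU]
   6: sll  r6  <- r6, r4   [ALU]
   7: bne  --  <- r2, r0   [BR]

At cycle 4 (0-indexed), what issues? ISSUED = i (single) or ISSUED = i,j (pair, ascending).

ISSUED = 5

#0 head=0: ld.MEM i0 no-port MEM/MEM
#1 head=1: st.MEM i1 no-port MEM/BR
#2 head=2: blt.BR i2 no-port BR/BR
#3 head=3: bne.BR;sub.ALU i3/i4 2-wide
#4 head=5: and.ALU i5 RAW r4
#5 head=6: sll.ALU;bne.BR i6/i7 2-wide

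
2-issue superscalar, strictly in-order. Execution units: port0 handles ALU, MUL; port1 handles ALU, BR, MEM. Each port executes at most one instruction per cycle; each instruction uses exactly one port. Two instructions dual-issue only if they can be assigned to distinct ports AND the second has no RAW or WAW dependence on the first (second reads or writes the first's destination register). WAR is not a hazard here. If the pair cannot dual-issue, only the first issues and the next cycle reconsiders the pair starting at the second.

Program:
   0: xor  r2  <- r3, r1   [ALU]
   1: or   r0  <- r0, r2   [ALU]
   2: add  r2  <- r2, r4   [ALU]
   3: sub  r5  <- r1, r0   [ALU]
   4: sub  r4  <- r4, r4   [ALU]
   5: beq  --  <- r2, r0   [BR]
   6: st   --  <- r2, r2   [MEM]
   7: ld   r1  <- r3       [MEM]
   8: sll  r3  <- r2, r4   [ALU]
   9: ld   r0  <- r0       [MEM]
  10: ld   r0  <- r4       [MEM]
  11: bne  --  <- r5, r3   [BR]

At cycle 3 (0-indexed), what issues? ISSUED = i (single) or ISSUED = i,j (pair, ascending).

ISSUED = 5

  cy0 -> i0 (xor.ALU) RAW r2
  cy1 -> i1+i2 (or.ALU/add.ALU) 2-wide
  cy2 -> i3+i4 (sub.ALU/sub.ALU) 2-wide
  cy3 -> i5 (beq.BR) no-port BR/MEM
  cy4 -> i6 (st.MEM) no-port MEM/MEM
  cy5 -> i7+i8 (ld.MEM/sll.ALU) 2-wide
  cy6 -> i9 (ld.MEM) no-port MEM/MEM
  cy7 -> i10 (ld.MEM) no-port MEM/BR
  cy8 -> i11 (bne.BR) tail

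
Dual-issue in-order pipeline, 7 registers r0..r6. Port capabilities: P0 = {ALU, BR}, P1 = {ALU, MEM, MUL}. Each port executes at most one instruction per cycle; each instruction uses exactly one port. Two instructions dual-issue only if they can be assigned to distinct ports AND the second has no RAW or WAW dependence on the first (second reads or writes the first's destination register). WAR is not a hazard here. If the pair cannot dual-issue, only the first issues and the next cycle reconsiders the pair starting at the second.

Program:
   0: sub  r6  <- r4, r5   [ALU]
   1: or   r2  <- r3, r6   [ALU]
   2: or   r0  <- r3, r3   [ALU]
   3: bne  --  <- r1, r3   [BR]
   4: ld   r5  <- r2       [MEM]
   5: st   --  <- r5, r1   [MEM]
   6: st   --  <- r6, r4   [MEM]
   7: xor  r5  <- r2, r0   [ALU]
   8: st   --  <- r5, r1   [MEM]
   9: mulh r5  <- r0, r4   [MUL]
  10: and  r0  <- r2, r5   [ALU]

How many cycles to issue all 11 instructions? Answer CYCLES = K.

t=0 i0:sub.ALU ; RAW r6
t=1 i1+i2:or.ALU;or.ALU ; dual
t=2 i3+i4:bne.BR;ld.MEM ; dual
t=3 i5:st.MEM ; no-port MEM/MEM
t=4 i6+i7:st.MEM;xor.ALU ; dual
t=5 i8:st.MEM ; no-port MEM/MUL
t=6 i9:mulh.MUL ; RAW r5
t=7 i10:and.ALU ; tail

CYCLES = 8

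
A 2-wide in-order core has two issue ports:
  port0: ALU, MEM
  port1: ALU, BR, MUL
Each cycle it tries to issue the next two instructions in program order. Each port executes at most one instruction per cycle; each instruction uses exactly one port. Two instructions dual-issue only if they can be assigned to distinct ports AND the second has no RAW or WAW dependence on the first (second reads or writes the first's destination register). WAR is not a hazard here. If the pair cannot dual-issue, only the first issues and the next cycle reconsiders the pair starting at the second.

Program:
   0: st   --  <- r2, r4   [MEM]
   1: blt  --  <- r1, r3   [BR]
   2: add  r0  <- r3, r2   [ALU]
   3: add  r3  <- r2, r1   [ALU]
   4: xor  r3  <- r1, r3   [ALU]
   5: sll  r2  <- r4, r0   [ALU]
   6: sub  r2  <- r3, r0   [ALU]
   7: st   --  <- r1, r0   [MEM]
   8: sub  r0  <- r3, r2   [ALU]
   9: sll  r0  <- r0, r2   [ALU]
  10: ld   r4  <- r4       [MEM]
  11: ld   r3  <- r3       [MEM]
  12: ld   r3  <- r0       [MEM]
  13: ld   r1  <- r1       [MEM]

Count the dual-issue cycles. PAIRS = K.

c0: i0/i1 st/blt  pair
c1: i2/i3 add/add  pair
c2: i4/i5 xor/sll  pair
c3: i6/i7 sub/st  pair
c4: i8 sub  RAW+WAW r0
c5: i9/i10 sll/ld  pair
c6: i11 ld  no-port MEM/MEM
c7: i12 ld  no-port MEM/MEM
c8: i13 ld  tail

PAIRS = 5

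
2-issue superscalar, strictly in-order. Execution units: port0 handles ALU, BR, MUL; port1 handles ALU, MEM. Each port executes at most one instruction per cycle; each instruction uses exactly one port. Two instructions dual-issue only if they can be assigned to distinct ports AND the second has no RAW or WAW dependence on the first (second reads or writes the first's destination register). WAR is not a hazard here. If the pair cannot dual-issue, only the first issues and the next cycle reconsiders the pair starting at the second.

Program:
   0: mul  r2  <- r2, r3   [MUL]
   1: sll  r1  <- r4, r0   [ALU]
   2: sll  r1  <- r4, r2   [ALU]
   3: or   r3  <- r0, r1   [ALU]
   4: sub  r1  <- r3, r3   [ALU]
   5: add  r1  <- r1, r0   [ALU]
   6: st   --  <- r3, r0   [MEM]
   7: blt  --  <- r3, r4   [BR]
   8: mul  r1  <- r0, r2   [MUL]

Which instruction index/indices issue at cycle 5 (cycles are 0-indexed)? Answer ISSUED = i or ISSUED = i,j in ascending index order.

ISSUED = 7

0. mul+sll @i0,i1  | dual
1. sll @i2  | RAW r1
2. or @i3  | RAW r3
3. sub @i4  | RAW+WAW r1
4. add+st @i5,i6  | dual
5. blt @i7  | no-port BR/MUL
6. mul @i8  | tail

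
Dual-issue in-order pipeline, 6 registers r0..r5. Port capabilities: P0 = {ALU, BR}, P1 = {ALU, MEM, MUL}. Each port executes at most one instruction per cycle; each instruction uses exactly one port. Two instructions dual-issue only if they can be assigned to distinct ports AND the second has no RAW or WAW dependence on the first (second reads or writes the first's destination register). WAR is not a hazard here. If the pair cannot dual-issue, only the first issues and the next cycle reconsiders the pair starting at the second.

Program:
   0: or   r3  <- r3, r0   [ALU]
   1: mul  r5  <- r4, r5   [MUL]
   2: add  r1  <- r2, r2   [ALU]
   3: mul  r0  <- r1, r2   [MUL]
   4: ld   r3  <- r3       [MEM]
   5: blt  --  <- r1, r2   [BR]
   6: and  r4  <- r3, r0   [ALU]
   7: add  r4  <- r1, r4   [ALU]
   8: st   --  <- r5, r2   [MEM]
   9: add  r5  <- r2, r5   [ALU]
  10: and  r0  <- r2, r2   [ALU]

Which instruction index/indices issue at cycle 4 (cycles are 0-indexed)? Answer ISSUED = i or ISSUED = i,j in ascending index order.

ISSUED = 6

#0 head=0: or/mul i0/i1 2-wide
#1 head=2: add i2 RAW r1
#2 head=3: mul i3 no-port MUL/MEM
#3 head=4: ld/blt i4/i5 2-wide
#4 head=6: and i6 RAW+WAW r4
#5 head=7: add/st i7/i8 2-wide
#6 head=9: add/and i9/i10 2-wide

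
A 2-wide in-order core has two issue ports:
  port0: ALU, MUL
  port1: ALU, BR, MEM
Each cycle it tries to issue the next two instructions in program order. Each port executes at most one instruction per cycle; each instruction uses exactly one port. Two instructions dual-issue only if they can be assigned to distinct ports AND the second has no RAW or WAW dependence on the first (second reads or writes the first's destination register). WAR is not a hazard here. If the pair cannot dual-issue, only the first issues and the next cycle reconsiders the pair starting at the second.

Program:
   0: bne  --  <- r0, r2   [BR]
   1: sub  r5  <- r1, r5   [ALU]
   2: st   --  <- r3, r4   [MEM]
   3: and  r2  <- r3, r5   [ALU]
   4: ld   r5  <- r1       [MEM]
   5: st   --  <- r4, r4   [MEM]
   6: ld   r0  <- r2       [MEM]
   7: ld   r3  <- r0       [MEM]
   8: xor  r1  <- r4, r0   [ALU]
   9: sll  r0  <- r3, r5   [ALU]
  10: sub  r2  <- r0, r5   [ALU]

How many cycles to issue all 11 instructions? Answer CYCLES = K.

CYCLES = 8

t=0 i0&i1:bne.BR/sub.ALU ; pair
t=1 i2&i3:st.MEM/and.ALU ; pair
t=2 i4:ld.MEM ; no-port MEM/MEM
t=3 i5:st.MEM ; no-port MEM/MEM
t=4 i6:ld.MEM ; no-port MEM/MEM
t=5 i7&i8:ld.MEM/xor.ALU ; pair
t=6 i9:sll.ALU ; RAW r0
t=7 i10:sub.ALU ; tail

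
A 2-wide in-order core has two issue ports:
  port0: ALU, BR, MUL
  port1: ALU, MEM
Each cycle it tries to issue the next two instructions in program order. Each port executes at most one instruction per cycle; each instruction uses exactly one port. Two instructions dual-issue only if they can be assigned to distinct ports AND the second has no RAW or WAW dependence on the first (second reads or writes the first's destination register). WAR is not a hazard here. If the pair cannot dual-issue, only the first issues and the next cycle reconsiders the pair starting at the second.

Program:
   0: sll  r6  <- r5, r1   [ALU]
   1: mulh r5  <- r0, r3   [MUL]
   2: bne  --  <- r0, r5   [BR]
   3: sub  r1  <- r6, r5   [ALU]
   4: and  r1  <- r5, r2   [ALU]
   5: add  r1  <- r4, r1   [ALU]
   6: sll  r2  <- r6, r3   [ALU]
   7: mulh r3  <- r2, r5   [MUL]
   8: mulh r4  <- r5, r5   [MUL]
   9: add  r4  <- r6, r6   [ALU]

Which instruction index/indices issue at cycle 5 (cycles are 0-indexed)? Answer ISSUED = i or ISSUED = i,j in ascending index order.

ISSUED = 8

[0] i0&i1  sll.ALU+mulh.MUL  -- pair
[1] i2&i3  bne.BR+sub.ALU  -- pair
[2] i4  and.ALU  -- RAW+WAW r1
[3] i5&i6  add.ALU+sll.ALU  -- pair
[4] i7  mulh.MUL  -- no-port MUL/MUL
[5] i8  mulh.MUL  -- WAW r4
[6] i9  add.ALU  -- tail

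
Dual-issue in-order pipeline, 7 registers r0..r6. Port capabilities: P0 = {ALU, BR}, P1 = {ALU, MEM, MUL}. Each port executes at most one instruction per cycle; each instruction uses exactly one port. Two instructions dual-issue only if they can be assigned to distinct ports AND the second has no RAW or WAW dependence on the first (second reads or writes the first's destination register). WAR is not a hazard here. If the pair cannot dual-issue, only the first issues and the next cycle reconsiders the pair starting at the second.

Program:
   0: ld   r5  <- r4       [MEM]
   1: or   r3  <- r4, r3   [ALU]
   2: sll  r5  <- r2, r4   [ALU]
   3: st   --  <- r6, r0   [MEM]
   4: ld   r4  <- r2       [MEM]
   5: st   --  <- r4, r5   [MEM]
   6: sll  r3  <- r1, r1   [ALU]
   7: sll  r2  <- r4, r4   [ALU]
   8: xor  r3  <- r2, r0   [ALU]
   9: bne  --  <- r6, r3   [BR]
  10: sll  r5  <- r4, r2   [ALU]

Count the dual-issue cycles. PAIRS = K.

[0] i0&i1  ld.MEM+or.ALU  -- pair
[1] i2&i3  sll.ALU+st.MEM  -- pair
[2] i4  ld.MEM  -- no-port MEM/MEM
[3] i5&i6  st.MEM+sll.ALU  -- pair
[4] i7  sll.ALU  -- RAW r2
[5] i8  xor.ALU  -- RAW r3
[6] i9&i10  bne.BR+sll.ALU  -- pair

PAIRS = 4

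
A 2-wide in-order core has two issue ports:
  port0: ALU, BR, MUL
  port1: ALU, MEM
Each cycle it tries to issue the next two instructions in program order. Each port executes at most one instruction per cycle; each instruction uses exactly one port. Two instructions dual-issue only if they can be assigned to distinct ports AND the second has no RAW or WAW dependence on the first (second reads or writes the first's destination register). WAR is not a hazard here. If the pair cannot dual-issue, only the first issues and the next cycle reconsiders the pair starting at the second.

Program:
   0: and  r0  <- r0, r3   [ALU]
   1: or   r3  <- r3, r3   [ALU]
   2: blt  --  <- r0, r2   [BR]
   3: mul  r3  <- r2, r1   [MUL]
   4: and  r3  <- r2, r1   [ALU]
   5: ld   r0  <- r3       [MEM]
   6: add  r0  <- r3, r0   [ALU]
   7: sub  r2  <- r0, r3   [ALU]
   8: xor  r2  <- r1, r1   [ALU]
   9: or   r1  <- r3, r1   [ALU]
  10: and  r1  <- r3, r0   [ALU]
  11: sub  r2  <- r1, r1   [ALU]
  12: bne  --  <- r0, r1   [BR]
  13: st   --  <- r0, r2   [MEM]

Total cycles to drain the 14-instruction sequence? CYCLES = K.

0. and or @i0&i1  | pair
1. blt @i2  | no-port BR/MUL
2. mul @i3  | WAW r3
3. and @i4  | RAW r3
4. ld @i5  | RAW+WAW r0
5. add @i6  | RAW r0
6. sub @i7  | WAW r2
7. xor or @i8&i9  | pair
8. and @i10  | RAW r1
9. sub bne @i11&i12  | pair
10. st @i13  | tail

CYCLES = 11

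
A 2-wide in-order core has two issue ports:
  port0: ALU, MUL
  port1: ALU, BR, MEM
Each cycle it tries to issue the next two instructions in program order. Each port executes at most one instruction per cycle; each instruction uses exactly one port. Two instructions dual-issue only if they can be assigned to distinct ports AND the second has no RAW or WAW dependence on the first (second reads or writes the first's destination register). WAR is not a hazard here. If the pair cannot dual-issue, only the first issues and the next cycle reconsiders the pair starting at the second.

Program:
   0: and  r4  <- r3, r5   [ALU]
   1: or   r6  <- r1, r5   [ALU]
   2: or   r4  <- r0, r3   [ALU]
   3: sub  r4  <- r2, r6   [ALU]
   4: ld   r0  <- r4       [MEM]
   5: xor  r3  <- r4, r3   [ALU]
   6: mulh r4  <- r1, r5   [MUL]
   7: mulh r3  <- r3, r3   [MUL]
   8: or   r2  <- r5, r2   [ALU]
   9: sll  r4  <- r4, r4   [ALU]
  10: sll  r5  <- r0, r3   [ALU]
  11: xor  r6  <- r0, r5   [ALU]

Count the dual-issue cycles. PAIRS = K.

PAIRS = 4

t=0 i0+i1:and.ALU+or.ALU ; dual
t=1 i2:or.ALU ; WAW r4
t=2 i3:sub.ALU ; RAW r4
t=3 i4+i5:ld.MEM+xor.ALU ; dual
t=4 i6:mulh.MUL ; no-port MUL/MUL
t=5 i7+i8:mulh.MUL+or.ALU ; dual
t=6 i9+i10:sll.ALU+sll.ALU ; dual
t=7 i11:xor.ALU ; tail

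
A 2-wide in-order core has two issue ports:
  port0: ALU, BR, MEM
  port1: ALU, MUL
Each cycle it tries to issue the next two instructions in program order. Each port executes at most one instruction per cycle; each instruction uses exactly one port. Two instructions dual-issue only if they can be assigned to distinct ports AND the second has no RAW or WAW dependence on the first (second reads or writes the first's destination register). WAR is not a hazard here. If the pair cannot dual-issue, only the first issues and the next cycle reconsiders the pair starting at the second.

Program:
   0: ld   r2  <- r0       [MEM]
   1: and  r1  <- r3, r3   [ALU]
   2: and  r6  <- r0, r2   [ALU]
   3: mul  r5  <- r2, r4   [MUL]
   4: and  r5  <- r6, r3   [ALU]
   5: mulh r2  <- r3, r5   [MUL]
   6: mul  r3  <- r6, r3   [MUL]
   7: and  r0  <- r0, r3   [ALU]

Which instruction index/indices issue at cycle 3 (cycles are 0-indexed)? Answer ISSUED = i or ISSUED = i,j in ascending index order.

  cy0 -> i0/i1 (ld.MEM/and.ALU) dual
  cy1 -> i2/i3 (and.ALU/mul.MUL) dual
  cy2 -> i4 (and.ALU) RAW r5
  cy3 -> i5 (mulh.MUL) no-port MUL/MUL
  cy4 -> i6 (mul.MUL) RAW r3
  cy5 -> i7 (and.ALU) tail

ISSUED = 5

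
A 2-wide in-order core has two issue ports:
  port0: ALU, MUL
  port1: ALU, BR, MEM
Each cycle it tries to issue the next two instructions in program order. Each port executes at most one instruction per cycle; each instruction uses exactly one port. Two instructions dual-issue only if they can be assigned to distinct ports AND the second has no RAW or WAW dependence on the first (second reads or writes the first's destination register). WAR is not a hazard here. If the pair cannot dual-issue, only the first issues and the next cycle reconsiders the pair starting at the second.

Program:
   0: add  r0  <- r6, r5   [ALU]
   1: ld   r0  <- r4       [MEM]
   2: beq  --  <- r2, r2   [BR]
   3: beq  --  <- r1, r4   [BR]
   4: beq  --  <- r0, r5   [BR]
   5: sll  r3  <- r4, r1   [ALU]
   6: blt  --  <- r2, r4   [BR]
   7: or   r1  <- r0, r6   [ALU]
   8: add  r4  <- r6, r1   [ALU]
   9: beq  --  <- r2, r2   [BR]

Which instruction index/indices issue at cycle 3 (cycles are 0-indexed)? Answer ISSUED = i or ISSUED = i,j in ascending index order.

0. add @i0  | WAW r0
1. ld @i1  | no-port MEM/BR
2. beq @i2  | no-port BR/BR
3. beq @i3  | no-port BR/BR
4. beq+sll @i4,i5  | pair
5. blt+or @i6,i7  | pair
6. add+beq @i8,i9  | pair

ISSUED = 3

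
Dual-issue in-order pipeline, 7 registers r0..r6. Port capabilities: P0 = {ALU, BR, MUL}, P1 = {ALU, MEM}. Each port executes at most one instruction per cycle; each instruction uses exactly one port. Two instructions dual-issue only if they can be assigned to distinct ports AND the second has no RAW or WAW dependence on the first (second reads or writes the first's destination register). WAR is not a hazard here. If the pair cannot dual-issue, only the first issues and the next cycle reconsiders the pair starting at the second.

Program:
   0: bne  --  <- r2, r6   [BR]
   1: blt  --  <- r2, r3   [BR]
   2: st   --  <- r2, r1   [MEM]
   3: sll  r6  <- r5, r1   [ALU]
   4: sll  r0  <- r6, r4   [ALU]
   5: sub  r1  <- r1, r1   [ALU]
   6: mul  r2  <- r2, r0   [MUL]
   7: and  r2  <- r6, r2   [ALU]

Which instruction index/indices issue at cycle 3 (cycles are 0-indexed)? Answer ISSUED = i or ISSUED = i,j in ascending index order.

ISSUED = 4,5

#0 head=0: bne i0 no-port BR/BR
#1 head=1: blt+st i1/i2 2-wide
#2 head=3: sll i3 RAW r6
#3 head=4: sll+sub i4/i5 2-wide
#4 head=6: mul i6 RAW+WAW r2
#5 head=7: and i7 tail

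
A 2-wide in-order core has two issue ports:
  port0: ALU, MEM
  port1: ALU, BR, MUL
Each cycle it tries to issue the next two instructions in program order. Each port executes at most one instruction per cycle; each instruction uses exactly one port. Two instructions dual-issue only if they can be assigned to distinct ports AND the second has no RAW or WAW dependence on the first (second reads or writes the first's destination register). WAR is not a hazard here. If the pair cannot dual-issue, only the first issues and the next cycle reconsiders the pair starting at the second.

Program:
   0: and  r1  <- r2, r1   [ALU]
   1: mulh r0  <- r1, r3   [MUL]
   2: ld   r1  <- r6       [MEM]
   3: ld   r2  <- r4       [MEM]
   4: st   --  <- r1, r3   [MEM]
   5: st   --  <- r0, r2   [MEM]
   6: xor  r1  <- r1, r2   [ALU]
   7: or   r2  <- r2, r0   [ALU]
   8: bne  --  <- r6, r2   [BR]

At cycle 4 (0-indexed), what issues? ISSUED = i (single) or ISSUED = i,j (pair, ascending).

ISSUED = 5,6

#0 head=0: and.ALU i0 RAW r1
#1 head=1: mulh.MUL;ld.MEM i1+i2 2-wide
#2 head=3: ld.MEM i3 no-port MEM/MEM
#3 head=4: st.MEM i4 no-port MEM/MEM
#4 head=5: st.MEM;xor.ALU i5+i6 2-wide
#5 head=7: or.ALU i7 RAW r2
#6 head=8: bne.BR i8 tail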